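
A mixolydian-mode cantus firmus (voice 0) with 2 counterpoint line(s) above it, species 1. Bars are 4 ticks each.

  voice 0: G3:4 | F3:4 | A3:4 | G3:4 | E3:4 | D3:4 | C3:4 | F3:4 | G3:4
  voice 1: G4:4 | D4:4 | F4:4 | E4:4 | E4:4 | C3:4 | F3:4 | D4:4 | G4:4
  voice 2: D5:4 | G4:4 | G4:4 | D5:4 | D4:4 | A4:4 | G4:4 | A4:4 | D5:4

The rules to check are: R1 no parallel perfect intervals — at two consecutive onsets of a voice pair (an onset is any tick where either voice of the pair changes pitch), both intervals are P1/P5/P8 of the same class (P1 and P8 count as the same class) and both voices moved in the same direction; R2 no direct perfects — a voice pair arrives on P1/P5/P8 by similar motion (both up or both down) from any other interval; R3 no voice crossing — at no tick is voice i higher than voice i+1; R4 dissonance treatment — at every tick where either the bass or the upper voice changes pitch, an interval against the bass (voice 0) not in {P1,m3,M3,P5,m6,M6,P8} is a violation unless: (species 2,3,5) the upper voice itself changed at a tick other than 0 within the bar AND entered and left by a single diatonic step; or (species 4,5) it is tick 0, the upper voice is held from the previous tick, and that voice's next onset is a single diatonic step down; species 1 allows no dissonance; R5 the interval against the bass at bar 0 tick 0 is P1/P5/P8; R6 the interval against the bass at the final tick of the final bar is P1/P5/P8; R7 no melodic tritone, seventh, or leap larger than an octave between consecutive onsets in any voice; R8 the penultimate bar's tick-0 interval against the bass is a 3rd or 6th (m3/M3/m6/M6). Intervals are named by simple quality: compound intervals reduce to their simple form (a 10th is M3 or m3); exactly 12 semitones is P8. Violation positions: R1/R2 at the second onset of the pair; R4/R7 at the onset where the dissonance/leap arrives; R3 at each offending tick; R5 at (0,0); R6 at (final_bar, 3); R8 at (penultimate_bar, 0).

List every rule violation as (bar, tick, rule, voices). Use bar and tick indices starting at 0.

(1, 0, R4, (0, 2))
(2, 0, R4, (0, 2))
(4, 0, R3, (1, 2))
(4, 0, R4, (0, 2))
(4, 1, R3, (1, 2))
(4, 2, R3, (1, 2))
(4, 3, R3, (1, 2))
(5, 0, R3, (0, 1))
(5, 0, R4, (0, 1))
(5, 0, R7, (1,))
(5, 1, R3, (0, 1))
(5, 2, R3, (0, 1))
(5, 3, R3, (0, 1))
(6, 0, R1, (0, 2))
(6, 0, R4, (0, 1))
(7, 0, R2, (1, 2))
(8, 0, R1, (1, 2))
(8, 0, R2, (0, 1))
(8, 0, R2, (0, 2))

bar 0: v0=G3 v1=G4 v2=D5 downbeat P5
bar 1: v0=F3 v1=D4 v2=G4 downbeat M2
bar 2: v0=A3 v1=F4 v2=G4 downbeat m7
bar 3: v0=G3 v1=E4 v2=D5 downbeat P5
bar 4: v0=E3 v1=E4 v2=D4 downbeat m7
bar 5: v0=D3 v1=C3 v2=A4 downbeat P5
bar 6: v0=C3 v1=F3 v2=G4 downbeat P5
bar 7: v0=F3 v1=D4 v2=A4 downbeat M3
bar 8: v0=G3 v1=G4 v2=D5 downbeat P5
  -> R4 @ bar 1 tick 0 v(0, 2): F3/G4 M2 untreated
  -> R4 @ bar 2 tick 0 v(0, 2): A3/G4 m7 untreated
  -> R3 @ bar 4 tick 0 v(1, 2): E4 above D4
  -> R4 @ bar 4 tick 0 v(0, 2): E3/D4 m7 untreated
  -> R3 @ bar 4 tick 1 v(1, 2): E4 above D4
  -> R3 @ bar 4 tick 2 v(1, 2): E4 above D4
  -> R3 @ bar 4 tick 3 v(1, 2): E4 above D4
  -> R3 @ bar 5 tick 0 v(0, 1): D3 above C3
  -> R4 @ bar 5 tick 0 v(0, 1): D3/C3 M2 untreated
  -> R7 @ bar 5 tick 0 v(1,): E4->C3 leap 16st
  -> R3 @ bar 5 tick 1 v(0, 1): D3 above C3
  -> R3 @ bar 5 tick 2 v(0, 1): D3 above C3
  -> R3 @ bar 5 tick 3 v(0, 1): D3 above C3
  -> R1 @ bar 6 tick 0 v(0, 2): D3/A4 P5 -> C3/G4 P5 similar
  -> R4 @ bar 6 tick 0 v(0, 1): C3/F3 P4 untreated
  -> R2 @ bar 7 tick 0 v(1, 2): F3/G4 M2 -> D4/A4 P5 similar
  -> R1 @ bar 8 tick 0 v(1, 2): D4/A4 P5 -> G4/D5 P5 similar
  -> R2 @ bar 8 tick 0 v(0, 1): F3/D4 M6 -> G3/G4 P8 similar
  -> R2 @ bar 8 tick 0 v(0, 2): F3/A4 M3 -> G3/D5 P5 similar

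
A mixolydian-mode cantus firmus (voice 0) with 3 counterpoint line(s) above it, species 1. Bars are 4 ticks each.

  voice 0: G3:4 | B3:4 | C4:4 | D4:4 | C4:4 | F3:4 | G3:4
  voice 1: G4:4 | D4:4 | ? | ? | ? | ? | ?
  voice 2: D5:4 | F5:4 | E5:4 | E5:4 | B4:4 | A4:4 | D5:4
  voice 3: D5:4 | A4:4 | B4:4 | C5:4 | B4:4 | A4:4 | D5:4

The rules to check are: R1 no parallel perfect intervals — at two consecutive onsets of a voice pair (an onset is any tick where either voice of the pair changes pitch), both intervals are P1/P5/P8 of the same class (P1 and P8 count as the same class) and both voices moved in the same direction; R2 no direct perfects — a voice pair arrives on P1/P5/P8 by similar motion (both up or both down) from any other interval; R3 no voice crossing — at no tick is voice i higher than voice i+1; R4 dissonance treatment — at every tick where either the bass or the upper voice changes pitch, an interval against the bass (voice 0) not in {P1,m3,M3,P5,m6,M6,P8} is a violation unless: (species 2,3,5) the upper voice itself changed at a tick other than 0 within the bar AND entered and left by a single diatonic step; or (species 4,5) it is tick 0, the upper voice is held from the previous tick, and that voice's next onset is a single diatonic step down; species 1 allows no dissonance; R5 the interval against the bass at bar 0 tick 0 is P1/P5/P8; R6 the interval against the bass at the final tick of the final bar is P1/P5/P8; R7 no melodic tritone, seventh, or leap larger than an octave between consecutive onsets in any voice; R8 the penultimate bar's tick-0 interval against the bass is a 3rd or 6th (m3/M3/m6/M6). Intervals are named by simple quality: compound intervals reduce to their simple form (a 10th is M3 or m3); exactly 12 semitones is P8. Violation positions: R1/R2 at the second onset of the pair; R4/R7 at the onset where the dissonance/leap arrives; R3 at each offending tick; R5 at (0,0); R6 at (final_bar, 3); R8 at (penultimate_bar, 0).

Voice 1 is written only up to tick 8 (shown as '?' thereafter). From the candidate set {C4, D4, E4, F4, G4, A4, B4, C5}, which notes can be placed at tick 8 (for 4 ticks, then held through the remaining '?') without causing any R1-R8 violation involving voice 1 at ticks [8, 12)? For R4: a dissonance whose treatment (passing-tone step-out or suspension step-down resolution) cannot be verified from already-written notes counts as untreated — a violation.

{A4, C4}

C4: legal
D4: violates R4
E4: violates R1
F4: violates R4
G4: violates R2
A4: legal
B4: violates R2,R4
C5: violates R2,R7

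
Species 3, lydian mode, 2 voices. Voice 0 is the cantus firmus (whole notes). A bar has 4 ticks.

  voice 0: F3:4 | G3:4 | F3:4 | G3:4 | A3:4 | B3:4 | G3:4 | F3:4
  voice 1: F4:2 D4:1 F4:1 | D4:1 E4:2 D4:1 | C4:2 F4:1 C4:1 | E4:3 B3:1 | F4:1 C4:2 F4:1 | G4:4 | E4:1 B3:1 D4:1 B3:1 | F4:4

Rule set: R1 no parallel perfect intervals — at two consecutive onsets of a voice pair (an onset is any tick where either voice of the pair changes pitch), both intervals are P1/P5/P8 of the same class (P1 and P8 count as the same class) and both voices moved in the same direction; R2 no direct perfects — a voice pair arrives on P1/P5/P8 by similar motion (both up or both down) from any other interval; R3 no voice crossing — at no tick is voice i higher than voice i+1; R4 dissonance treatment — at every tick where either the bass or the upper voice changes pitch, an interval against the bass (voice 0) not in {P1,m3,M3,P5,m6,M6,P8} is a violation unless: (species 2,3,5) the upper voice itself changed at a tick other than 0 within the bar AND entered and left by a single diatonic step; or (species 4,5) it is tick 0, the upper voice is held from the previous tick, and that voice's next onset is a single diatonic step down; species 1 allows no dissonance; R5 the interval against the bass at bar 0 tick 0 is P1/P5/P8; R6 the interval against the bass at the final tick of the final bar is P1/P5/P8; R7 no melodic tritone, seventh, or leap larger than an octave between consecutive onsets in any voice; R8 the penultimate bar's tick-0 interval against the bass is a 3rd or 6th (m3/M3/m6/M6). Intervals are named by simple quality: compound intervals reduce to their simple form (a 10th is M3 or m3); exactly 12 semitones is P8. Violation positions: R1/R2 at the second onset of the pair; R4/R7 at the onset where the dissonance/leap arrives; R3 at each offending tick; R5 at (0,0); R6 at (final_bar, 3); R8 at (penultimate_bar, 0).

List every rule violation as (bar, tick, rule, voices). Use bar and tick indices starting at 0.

bar 0: v0=F3 v1=F4 downbeat P8
bar 1: v0=G3 v1=D4 downbeat P5
bar 2: v0=F3 v1=C4 downbeat P5
bar 3: v0=G3 v1=E4 downbeat M6
bar 4: v0=A3 v1=F4 downbeat m6
bar 5: v0=B3 v1=G4 downbeat m6
bar 6: v0=G3 v1=E4 downbeat M6
bar 7: v0=F3 v1=F4 downbeat P8
  -> R1 @ bar 2 tick 0 v(0, 1): G3/D4 P5 -> F3/C4 P5 similar
  -> R7 @ bar 4 tick 0 v(1,): B3->F4 leap 6st
  -> R7 @ bar 7 tick 0 v(1,): B3->F4 leap 6st

(2, 0, R1, (0, 1))
(4, 0, R7, (1,))
(7, 0, R7, (1,))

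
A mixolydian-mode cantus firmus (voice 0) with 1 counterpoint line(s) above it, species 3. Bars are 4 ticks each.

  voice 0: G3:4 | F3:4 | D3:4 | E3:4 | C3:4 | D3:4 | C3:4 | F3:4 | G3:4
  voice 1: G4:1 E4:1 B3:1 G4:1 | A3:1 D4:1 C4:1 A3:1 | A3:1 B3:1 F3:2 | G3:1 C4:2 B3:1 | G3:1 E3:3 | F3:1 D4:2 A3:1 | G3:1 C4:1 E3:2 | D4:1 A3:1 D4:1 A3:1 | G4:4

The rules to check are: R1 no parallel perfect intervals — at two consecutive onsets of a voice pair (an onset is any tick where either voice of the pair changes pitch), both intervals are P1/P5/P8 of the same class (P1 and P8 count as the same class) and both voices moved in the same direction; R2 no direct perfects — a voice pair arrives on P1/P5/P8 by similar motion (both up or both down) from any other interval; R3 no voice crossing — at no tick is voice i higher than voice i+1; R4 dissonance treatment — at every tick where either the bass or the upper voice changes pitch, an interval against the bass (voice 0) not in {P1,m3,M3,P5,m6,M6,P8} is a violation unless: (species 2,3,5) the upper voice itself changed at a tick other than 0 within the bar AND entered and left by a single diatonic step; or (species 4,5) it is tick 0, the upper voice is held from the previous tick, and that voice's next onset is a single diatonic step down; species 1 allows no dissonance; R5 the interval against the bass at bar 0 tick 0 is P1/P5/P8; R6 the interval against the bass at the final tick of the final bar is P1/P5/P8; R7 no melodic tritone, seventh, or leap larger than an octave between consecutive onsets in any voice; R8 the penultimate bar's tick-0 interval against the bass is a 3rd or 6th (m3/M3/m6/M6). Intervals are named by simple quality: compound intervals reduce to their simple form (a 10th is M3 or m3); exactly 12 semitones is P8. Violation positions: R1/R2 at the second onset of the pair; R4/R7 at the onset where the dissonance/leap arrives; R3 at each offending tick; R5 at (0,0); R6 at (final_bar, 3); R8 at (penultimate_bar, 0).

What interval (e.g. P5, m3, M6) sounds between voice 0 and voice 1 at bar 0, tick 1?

M6

voice 0=G3 voice 1=E4 -> M6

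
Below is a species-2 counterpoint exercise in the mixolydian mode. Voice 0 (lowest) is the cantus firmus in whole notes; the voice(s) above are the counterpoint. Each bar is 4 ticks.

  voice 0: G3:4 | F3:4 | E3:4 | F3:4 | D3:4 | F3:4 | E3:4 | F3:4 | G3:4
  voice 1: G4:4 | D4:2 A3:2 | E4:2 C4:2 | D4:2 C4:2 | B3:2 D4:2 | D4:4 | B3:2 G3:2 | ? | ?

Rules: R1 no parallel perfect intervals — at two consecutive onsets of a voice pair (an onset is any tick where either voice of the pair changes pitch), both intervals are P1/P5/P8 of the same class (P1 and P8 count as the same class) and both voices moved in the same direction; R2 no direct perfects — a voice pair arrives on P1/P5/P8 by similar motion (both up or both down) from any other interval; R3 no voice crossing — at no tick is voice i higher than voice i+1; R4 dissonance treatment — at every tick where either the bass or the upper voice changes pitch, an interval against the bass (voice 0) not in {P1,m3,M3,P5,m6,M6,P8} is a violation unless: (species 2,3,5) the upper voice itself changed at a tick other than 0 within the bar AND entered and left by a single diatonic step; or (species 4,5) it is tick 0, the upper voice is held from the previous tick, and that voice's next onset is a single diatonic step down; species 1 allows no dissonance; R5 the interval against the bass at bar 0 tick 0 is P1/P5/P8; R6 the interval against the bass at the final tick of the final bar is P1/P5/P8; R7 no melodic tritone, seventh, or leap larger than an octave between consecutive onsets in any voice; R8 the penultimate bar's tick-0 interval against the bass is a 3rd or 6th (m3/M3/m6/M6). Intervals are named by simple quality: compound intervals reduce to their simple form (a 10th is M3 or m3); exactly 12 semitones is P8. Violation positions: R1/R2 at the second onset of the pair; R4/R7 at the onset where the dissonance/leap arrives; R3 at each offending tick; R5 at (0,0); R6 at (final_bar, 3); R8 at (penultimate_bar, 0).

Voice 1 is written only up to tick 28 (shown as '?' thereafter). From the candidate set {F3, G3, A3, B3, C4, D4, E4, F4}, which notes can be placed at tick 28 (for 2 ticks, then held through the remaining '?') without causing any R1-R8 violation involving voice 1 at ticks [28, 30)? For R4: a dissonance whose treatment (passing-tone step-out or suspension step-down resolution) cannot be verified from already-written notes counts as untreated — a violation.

F3: violates R8
G3: violates R4,R8
A3: legal
B3: violates R4,R8
C4: violates R2,R8
D4: legal
E4: violates R4,R8
F4: violates R2,R7,R8

{A3, D4}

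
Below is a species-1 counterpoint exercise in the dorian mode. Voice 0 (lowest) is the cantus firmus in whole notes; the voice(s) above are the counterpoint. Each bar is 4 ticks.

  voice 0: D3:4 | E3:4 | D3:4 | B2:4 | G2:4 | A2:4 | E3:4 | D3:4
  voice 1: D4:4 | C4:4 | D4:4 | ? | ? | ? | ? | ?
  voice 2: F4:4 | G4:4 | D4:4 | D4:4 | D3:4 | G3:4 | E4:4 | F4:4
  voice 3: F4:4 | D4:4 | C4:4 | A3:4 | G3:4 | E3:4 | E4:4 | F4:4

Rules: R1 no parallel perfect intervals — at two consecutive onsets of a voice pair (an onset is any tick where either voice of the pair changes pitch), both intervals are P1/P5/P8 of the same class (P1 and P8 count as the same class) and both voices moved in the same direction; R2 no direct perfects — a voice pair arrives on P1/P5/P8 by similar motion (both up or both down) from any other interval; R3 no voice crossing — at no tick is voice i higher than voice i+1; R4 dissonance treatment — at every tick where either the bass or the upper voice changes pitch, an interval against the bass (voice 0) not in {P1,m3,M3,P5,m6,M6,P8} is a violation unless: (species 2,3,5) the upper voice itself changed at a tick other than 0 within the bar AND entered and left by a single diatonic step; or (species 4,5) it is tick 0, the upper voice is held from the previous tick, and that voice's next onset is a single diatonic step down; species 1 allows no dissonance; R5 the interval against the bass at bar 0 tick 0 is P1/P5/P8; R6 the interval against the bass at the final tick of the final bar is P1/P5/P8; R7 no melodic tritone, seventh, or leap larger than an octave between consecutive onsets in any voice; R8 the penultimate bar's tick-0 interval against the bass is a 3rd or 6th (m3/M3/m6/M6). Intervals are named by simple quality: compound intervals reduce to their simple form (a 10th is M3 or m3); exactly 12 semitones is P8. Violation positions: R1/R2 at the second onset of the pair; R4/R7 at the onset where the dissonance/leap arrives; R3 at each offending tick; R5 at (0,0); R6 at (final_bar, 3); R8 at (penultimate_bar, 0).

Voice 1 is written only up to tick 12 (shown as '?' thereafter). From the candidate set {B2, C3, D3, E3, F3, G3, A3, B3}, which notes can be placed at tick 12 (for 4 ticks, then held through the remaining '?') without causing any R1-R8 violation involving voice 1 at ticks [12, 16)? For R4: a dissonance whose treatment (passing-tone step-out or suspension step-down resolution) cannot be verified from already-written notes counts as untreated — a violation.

B2: violates R1,R7
C3: violates R4,R7
D3: violates R2
E3: violates R4,R7
F3: violates R4
G3: legal
A3: violates R2,R4
B3: violates R1

{G3}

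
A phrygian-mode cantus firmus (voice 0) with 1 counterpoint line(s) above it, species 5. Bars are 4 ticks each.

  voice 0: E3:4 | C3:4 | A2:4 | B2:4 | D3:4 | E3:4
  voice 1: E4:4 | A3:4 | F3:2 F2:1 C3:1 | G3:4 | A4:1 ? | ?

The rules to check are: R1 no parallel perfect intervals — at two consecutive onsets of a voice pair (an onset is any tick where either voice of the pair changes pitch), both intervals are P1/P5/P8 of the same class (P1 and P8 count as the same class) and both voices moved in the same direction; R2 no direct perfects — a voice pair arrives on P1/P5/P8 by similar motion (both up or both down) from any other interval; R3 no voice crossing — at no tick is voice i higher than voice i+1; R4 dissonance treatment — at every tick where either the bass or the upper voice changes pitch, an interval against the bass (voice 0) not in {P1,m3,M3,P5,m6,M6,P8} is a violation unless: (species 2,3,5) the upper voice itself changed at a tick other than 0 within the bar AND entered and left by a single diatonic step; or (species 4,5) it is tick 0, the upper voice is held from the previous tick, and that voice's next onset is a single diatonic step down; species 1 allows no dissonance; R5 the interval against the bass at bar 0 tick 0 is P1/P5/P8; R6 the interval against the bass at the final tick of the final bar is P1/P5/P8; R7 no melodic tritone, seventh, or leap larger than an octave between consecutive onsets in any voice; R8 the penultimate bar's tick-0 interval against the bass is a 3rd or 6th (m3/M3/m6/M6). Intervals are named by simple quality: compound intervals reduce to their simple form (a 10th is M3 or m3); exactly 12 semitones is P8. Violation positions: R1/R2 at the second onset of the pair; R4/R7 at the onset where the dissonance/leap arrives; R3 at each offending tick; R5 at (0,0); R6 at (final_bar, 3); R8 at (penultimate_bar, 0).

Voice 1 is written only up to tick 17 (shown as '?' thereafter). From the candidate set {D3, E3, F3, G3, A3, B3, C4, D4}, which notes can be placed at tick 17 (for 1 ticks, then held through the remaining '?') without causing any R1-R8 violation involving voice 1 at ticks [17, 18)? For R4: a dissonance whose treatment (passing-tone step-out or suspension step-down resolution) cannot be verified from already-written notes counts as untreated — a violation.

D3: violates R7
E3: violates R4,R7
F3: violates R7
G3: violates R4,R7
A3: legal
B3: violates R7
C4: violates R4
D4: legal

{A3, D4}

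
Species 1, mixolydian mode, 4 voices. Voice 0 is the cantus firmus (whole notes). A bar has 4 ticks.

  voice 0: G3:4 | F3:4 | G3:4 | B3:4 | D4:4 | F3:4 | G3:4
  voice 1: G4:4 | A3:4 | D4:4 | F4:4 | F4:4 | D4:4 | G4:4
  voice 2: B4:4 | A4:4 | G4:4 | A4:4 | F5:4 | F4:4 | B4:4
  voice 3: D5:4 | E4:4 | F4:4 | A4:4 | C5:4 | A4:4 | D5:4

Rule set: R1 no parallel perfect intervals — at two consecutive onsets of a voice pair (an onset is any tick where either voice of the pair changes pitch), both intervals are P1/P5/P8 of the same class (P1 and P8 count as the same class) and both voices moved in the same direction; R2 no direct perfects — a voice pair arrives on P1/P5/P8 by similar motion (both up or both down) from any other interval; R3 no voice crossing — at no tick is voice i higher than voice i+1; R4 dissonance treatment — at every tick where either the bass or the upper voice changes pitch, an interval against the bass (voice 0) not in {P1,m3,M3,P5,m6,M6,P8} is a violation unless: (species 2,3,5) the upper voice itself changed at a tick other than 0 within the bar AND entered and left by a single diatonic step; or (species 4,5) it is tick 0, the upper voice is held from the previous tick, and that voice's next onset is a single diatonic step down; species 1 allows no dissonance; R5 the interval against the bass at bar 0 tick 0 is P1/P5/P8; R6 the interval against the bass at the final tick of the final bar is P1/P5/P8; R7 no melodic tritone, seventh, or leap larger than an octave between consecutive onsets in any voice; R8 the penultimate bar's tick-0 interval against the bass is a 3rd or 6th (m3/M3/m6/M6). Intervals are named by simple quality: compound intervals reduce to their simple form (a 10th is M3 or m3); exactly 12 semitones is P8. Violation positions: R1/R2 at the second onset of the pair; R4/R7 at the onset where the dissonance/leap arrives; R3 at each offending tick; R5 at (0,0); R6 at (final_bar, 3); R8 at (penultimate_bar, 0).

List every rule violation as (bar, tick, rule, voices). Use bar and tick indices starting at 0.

bar 0: v0=G3 v1=G4 v2=B4 v3=D5 downbeat P5
bar 1: v0=F3 v1=A3 v2=A4 v3=E4 downbeat M7
bar 2: v0=G3 v1=D4 v2=G4 v3=F4 downbeat m7
bar 3: v0=B3 v1=F4 v2=A4 v3=A4 downbeat m7
bar 4: v0=D4 v1=F4 v2=F5 v3=C5 downbeat m7
bar 5: v0=F3 v1=D4 v2=F4 v3=A4 downbeat M3
bar 6: v0=G3 v1=G4 v2=B4 v3=D5 downbeat P5
  -> R5 @ bar 0 tick 0 v(0, 2): opens on M3
  -> R1 @ bar 1 tick 0 v(1, 3): G4/D5 P5 -> A3/E4 P5 similar
  -> R2 @ bar 1 tick 0 v(1, 2): G4/B4 M3 -> A3/A4 P8 similar
  -> R3 @ bar 1 tick 0 v(2, 3): A4 above E4
  -> R4 @ bar 1 tick 0 v(0, 3): F3/E4 M7 untreated
  -> R7 @ bar 1 tick 0 v(1,): G4->A3 leap 10st
  -> R7 @ bar 1 tick 0 v(3,): D5->E4 leap 10st
  -> R3 @ bar 1 tick 1 v(2, 3): A4 above E4
  -> R3 @ bar 1 tick 2 v(2, 3): A4 above E4
  -> R3 @ bar 1 tick 3 v(2, 3): A4 above E4
  -> R2 @ bar 2 tick 0 v(0, 1): F3/A3 M3 -> G3/D4 P5 similar
  -> R3 @ bar 2 tick 0 v(2, 3): G4 above F4
  -> R4 @ bar 2 tick 0 v(0, 3): G3/F4 m7 untreated
  -> R3 @ bar 2 tick 1 v(2, 3): G4 above F4
  -> R3 @ bar 2 tick 2 v(2, 3): G4 above F4
  -> R3 @ bar 2 tick 3 v(2, 3): G4 above F4
  -> R2 @ bar 3 tick 0 v(2, 3): G4/F4 M2 -> A4/A4 P1 similar
  -> R4 @ bar 3 tick 0 v(0, 1): B3/F4 TT untreated
  -> R4 @ bar 3 tick 0 v(0, 2): B3/A4 m7 untreated
  -> R4 @ bar 3 tick 0 v(0, 3): B3/A4 m7 untreated
  -> R3 @ bar 4 tick 0 v(2, 3): F5 above C5
  -> R4 @ bar 4 tick 0 v(0, 3): D4/C5 m7 untreated
  -> R3 @ bar 4 tick 1 v(2, 3): F5 above C5
  -> R3 @ bar 4 tick 2 v(2, 3): F5 above C5
  -> R3 @ bar 4 tick 3 v(2, 3): F5 above C5
  -> R1 @ bar 5 tick 0 v(1, 3): F4/C5 P5 -> D4/A4 P5 similar
  -> R2 @ bar 5 tick 0 v(0, 2): D4/F5 m3 -> F3/F4 P8 similar
  -> R8 @ bar 5 tick 0 v(0, 2): penult P8 not 3rd/6th
  -> R1 @ bar 6 tick 0 v(1, 3): D4/A4 P5 -> G4/D5 P5 similar
  -> R2 @ bar 6 tick 0 v(0, 1): F3/D4 M6 -> G3/G4 P8 similar
  -> R2 @ bar 6 tick 0 v(0, 3): F3/A4 M3 -> G3/D5 P5 similar
  -> R7 @ bar 6 tick 0 v(2,): F4->B4 leap 6st
  -> R6 @ bar 6 tick 3 v(0, 2): closes on M3

(0, 0, R5, (0, 2))
(1, 0, R1, (1, 3))
(1, 0, R2, (1, 2))
(1, 0, R3, (2, 3))
(1, 0, R4, (0, 3))
(1, 0, R7, (1,))
(1, 0, R7, (3,))
(1, 1, R3, (2, 3))
(1, 2, R3, (2, 3))
(1, 3, R3, (2, 3))
(2, 0, R2, (0, 1))
(2, 0, R3, (2, 3))
(2, 0, R4, (0, 3))
(2, 1, R3, (2, 3))
(2, 2, R3, (2, 3))
(2, 3, R3, (2, 3))
(3, 0, R2, (2, 3))
(3, 0, R4, (0, 1))
(3, 0, R4, (0, 2))
(3, 0, R4, (0, 3))
(4, 0, R3, (2, 3))
(4, 0, R4, (0, 3))
(4, 1, R3, (2, 3))
(4, 2, R3, (2, 3))
(4, 3, R3, (2, 3))
(5, 0, R1, (1, 3))
(5, 0, R2, (0, 2))
(5, 0, R8, (0, 2))
(6, 0, R1, (1, 3))
(6, 0, R2, (0, 1))
(6, 0, R2, (0, 3))
(6, 0, R7, (2,))
(6, 3, R6, (0, 2))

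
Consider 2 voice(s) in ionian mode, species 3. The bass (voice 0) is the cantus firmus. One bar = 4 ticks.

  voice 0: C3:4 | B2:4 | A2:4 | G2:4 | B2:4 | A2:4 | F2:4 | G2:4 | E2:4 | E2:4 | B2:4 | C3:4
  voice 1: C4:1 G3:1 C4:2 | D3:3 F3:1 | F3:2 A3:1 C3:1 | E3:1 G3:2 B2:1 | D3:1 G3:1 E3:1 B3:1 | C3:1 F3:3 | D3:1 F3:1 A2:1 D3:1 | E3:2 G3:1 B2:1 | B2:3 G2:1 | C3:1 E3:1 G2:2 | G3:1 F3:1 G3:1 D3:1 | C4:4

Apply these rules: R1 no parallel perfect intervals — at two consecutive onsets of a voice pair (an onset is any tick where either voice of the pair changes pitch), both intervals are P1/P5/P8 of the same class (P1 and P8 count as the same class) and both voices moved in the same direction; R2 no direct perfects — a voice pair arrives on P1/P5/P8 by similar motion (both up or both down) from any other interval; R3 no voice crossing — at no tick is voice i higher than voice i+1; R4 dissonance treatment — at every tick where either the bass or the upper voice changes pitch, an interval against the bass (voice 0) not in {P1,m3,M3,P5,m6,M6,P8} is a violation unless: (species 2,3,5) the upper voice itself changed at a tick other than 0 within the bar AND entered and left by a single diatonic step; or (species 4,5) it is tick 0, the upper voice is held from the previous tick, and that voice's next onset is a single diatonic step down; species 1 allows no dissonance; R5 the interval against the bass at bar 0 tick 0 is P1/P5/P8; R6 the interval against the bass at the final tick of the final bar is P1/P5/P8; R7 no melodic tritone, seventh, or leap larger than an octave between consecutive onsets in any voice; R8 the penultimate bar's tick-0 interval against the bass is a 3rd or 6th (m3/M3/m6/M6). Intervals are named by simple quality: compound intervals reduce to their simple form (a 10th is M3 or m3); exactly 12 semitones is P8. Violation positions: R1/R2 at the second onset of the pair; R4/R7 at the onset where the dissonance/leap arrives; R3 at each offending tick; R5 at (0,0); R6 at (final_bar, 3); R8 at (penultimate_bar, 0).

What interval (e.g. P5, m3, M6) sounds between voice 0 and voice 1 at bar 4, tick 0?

m3

voice 0=B2 voice 1=D3 -> m3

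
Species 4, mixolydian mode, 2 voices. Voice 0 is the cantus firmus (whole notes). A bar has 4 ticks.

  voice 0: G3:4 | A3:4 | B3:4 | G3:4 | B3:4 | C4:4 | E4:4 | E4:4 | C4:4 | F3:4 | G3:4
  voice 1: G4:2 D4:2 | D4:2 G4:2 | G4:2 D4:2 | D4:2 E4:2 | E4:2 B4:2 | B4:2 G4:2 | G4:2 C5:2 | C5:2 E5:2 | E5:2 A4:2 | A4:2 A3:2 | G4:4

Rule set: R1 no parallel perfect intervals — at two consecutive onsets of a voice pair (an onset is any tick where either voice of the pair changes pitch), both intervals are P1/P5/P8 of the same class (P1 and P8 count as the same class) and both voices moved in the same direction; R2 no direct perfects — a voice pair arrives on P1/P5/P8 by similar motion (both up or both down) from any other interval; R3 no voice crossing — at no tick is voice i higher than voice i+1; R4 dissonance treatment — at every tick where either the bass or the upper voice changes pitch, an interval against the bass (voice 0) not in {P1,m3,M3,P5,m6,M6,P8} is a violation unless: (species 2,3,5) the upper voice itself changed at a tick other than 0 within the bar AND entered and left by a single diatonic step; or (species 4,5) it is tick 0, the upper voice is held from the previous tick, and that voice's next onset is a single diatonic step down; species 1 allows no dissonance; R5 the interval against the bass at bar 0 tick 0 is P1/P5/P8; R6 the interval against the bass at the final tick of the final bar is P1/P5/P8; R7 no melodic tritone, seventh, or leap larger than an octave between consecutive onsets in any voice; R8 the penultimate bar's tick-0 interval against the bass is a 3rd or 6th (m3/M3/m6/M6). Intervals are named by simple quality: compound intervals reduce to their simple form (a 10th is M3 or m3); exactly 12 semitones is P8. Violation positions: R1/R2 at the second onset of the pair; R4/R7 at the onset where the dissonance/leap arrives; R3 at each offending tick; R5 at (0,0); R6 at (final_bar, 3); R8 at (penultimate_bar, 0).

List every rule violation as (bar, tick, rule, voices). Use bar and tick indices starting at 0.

bar 0: v0=G3 v1=G4 downbeat P8
bar 1: v0=A3 v1=D4 downbeat P4
bar 2: v0=B3 v1=G4 downbeat m6
bar 3: v0=G3 v1=D4 downbeat P5
bar 4: v0=B3 v1=E4 downbeat P4
bar 5: v0=C4 v1=B4 downbeat M7
bar 6: v0=E4 v1=G4 downbeat m3
bar 7: v0=E4 v1=C5 downbeat m6
bar 8: v0=C4 v1=E5 downbeat M3
bar 9: v0=F3 v1=A4 downbeat M3
bar 10: v0=G3 v1=G4 downbeat P8
  -> R4 @ bar 1 tick 0 v(0, 1): A3/D4 P4 untreated
  -> R4 @ bar 1 tick 2 v(0, 1): A3/G4 m7 untreated
  -> R4 @ bar 4 tick 0 v(0, 1): B3/E4 P4 untreated
  -> R4 @ bar 5 tick 0 v(0, 1): C4/B4 M7 untreated
  -> R2 @ bar 10 tick 0 v(0, 1): F3/A3 M3 -> G3/G4 P8 similar
  -> R7 @ bar 10 tick 0 v(1,): A3->G4 leap 10st

(1, 0, R4, (0, 1))
(1, 2, R4, (0, 1))
(4, 0, R4, (0, 1))
(5, 0, R4, (0, 1))
(10, 0, R2, (0, 1))
(10, 0, R7, (1,))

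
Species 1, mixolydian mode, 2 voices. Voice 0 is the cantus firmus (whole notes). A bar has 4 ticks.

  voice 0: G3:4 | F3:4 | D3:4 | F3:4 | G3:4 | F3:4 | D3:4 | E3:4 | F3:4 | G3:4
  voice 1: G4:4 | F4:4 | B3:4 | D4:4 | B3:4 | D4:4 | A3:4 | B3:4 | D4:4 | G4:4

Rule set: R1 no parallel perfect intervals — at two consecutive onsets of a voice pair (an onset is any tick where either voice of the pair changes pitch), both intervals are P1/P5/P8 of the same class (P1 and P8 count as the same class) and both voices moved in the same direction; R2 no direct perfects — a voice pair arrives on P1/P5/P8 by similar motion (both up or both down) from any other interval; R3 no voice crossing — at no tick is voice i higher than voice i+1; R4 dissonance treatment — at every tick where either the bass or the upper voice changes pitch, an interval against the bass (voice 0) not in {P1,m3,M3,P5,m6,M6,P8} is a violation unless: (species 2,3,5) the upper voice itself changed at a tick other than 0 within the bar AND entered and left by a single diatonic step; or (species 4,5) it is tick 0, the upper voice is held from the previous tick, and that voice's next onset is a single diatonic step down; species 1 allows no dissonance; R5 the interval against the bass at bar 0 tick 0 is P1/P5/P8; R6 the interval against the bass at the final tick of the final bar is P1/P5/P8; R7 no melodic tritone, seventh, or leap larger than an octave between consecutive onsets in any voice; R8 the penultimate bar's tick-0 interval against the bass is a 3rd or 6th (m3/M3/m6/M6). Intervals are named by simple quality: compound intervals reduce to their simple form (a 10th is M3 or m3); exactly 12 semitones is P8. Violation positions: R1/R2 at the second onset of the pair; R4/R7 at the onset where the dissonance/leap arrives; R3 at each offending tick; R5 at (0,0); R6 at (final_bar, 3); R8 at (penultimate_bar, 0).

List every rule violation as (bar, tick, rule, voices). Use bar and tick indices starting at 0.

bar 0: v0=G3 v1=G4 downbeat P8
bar 1: v0=F3 v1=F4 downbeat P8
bar 2: v0=D3 v1=B3 downbeat M6
bar 3: v0=F3 v1=D4 downbeat M6
bar 4: v0=G3 v1=B3 downbeat M3
bar 5: v0=F3 v1=D4 downbeat M6
bar 6: v0=D3 v1=A3 downbeat P5
bar 7: v0=E3 v1=B3 downbeat P5
bar 8: v0=F3 v1=D4 downbeat M6
bar 9: v0=G3 v1=G4 downbeat P8
  -> R1 @ bar 1 tick 0 v(0, 1): G3/G4 P8 -> F3/F4 P8 similar
  -> R7 @ bar 2 tick 0 v(1,): F4->B3 leap 6st
  -> R2 @ bar 6 tick 0 v(0, 1): F3/D4 M6 -> D3/A3 P5 similar
  -> R1 @ bar 7 tick 0 v(0, 1): D3/A3 P5 -> E3/B3 P5 similar
  -> R2 @ bar 9 tick 0 v(0, 1): F3/D4 M6 -> G3/G4 P8 similar

(1, 0, R1, (0, 1))
(2, 0, R7, (1,))
(6, 0, R2, (0, 1))
(7, 0, R1, (0, 1))
(9, 0, R2, (0, 1))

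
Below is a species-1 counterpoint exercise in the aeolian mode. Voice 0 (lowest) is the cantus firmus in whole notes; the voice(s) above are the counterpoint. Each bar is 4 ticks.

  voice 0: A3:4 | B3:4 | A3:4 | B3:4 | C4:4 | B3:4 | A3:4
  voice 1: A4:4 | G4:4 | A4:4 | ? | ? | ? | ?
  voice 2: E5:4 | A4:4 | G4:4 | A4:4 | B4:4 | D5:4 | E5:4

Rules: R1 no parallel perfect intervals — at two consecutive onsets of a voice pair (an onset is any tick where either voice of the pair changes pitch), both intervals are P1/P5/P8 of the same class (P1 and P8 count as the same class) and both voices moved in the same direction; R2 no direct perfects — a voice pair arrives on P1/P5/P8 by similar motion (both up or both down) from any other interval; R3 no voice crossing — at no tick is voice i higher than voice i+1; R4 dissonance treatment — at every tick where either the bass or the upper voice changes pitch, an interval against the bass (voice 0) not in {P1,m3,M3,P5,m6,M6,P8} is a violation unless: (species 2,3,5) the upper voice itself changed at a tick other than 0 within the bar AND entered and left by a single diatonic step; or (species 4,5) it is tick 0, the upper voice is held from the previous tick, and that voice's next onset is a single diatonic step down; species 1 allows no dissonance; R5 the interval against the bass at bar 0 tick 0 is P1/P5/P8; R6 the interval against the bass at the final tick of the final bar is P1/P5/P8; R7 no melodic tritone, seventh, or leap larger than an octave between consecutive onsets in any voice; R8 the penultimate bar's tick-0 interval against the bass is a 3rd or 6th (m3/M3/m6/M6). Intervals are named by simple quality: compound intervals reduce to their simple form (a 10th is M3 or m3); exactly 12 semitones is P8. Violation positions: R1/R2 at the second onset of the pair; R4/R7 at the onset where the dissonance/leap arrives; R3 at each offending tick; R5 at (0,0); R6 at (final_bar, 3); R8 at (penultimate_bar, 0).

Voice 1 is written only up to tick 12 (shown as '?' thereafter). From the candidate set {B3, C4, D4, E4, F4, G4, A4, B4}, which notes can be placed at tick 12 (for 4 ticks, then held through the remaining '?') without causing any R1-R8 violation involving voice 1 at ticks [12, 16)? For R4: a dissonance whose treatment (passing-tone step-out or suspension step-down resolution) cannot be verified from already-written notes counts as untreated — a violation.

B3: violates R7
C4: violates R4
D4: legal
E4: violates R4
F4: violates R4
G4: legal
A4: violates R4
B4: violates R1,R3

{D4, G4}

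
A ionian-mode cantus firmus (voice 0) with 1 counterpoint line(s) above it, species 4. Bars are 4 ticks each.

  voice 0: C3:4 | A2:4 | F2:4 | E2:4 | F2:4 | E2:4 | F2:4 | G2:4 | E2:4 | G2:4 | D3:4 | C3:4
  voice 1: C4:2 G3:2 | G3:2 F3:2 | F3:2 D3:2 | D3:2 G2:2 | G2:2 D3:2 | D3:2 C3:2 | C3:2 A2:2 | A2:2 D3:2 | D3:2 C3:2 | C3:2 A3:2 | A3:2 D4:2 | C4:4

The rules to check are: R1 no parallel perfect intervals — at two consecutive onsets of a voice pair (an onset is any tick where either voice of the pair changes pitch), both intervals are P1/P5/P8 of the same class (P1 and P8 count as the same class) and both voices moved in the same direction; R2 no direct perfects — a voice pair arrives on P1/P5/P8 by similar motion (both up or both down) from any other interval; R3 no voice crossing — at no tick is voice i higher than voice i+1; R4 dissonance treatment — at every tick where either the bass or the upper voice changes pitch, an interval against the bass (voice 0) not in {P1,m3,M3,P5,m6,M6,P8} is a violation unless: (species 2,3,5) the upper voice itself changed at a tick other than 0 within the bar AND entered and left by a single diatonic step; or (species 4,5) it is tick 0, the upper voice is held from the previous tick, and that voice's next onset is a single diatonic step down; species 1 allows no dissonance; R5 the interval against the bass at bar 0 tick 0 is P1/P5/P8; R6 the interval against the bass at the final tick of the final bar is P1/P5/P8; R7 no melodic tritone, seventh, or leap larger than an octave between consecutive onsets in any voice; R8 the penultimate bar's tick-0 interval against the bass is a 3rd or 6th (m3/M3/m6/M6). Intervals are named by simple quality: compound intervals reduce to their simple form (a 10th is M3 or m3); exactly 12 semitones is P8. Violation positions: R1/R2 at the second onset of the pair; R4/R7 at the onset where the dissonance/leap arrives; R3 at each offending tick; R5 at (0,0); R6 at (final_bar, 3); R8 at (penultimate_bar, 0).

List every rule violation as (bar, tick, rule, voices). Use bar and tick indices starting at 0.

(3, 0, R4, (0, 1))
(4, 0, R4, (0, 1))
(7, 0, R4, (0, 1))
(9, 0, R4, (0, 1))
(9, 2, R4, (0, 1))
(10, 0, R8, (0, 1))
(11, 0, R1, (0, 1))

bar 0: v0=C3 v1=C4 downbeat P8
bar 1: v0=A2 v1=G3 downbeat m7
bar 2: v0=F2 v1=F3 downbeat P8
bar 3: v0=E2 v1=D3 downbeat m7
bar 4: v0=F2 v1=G2 downbeat M2
bar 5: v0=E2 v1=D3 downbeat m7
bar 6: v0=F2 v1=C3 downbeat P5
bar 7: v0=G2 v1=A2 downbeat M2
bar 8: v0=E2 v1=D3 downbeat m7
bar 9: v0=G2 v1=C3 downbeat P4
bar 10: v0=D3 v1=A3 downbeat P5
bar 11: v0=C3 v1=C4 downbeat P8
  -> R4 @ bar 3 tick 0 v(0, 1): E2/D3 m7 untreated
  -> R4 @ bar 4 tick 0 v(0, 1): F2/G2 M2 untreated
  -> R4 @ bar 7 tick 0 v(0, 1): G2/A2 M2 untreated
  -> R4 @ bar 9 tick 0 v(0, 1): G2/C3 P4 untreated
  -> R4 @ bar 9 tick 2 v(0, 1): G2/A3 M2 untreated
  -> R8 @ bar 10 tick 0 v(0, 1): penult P5 not 3rd/6th
  -> R1 @ bar 11 tick 0 v(0, 1): D3/D4 P8 -> C3/C4 P8 similar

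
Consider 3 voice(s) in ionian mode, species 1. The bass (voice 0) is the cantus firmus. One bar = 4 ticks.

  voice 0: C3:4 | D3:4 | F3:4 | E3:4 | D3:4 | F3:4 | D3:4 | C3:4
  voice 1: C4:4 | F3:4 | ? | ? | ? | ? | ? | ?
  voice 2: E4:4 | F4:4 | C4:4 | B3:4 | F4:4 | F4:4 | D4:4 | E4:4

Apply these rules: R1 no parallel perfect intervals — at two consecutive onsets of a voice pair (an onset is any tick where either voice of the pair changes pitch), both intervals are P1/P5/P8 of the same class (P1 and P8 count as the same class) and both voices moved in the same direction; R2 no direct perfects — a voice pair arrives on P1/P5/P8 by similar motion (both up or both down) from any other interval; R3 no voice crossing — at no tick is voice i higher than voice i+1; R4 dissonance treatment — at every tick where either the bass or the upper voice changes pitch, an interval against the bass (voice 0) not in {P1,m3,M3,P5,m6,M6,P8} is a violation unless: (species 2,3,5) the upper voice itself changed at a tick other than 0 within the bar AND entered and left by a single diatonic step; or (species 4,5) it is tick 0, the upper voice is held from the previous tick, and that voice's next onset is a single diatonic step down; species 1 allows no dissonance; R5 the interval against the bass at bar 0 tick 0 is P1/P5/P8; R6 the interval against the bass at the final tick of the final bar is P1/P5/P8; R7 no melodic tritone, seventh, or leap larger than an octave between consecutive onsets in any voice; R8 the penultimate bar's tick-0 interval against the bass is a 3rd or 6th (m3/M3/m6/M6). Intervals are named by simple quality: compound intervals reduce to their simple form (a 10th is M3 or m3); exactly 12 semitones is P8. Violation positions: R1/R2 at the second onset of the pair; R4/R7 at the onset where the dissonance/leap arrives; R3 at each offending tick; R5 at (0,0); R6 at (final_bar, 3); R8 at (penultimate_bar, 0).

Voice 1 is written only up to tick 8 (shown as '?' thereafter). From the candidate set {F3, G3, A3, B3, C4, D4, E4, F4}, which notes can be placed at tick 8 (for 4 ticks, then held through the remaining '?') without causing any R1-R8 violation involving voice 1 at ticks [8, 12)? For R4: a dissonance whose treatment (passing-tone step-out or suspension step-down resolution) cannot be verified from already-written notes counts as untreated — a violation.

F3: legal
G3: violates R4
A3: legal
B3: violates R4,R7
C4: violates R2
D4: violates R3
E4: violates R3,R4,R7
F4: violates R2,R3

{A3, F3}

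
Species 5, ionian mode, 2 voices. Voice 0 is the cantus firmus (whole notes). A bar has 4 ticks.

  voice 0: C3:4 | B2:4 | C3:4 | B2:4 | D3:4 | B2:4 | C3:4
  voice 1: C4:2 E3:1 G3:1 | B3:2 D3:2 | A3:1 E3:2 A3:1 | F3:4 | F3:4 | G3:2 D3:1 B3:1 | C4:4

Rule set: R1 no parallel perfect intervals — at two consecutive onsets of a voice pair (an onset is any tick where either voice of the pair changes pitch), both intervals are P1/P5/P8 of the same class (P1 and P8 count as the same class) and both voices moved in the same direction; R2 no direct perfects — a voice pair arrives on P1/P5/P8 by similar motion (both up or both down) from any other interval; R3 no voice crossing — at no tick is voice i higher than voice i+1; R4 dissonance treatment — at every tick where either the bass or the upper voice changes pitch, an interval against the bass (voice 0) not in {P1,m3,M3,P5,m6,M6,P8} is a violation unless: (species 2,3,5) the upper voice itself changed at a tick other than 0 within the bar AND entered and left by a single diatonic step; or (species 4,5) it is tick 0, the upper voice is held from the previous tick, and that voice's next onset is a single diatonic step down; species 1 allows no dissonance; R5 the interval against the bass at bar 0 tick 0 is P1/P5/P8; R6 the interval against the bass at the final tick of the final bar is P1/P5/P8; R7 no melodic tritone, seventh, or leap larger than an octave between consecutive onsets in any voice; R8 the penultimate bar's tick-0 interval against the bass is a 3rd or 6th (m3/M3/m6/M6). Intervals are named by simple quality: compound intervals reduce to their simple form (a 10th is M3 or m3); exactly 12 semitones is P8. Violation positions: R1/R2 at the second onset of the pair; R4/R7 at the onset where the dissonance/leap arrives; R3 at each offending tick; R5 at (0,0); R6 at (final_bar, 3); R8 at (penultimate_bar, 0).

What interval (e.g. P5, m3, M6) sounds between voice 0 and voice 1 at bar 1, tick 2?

m3

voice 0=B2 voice 1=D3 -> m3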